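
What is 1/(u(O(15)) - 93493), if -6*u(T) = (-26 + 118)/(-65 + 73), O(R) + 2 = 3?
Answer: -12/1121939 ≈ -1.0696e-5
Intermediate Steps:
O(R) = 1 (O(R) = -2 + 3 = 1)
u(T) = -23/12 (u(T) = -(-26 + 118)/(6*(-65 + 73)) = -46/(3*8) = -1/6*23/2 = -23/12)
1/(u(O(15)) - 93493) = 1/(-23/12 - 93493) = 1/(-1121939/12) = -12/1121939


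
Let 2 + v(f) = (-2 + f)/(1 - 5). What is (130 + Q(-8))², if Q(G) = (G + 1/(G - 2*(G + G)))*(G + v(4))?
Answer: 11675889/256 ≈ 45609.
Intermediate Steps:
v(f) = -3/2 - f/4 (v(f) = -2 + (-2 + f)/(1 - 5) = -2 + (-2 + f)/(-4) = -2 + (-2 + f)*(-¼) = -2 + (½ - f/4) = -3/2 - f/4)
Q(G) = (-5/2 + G)*(G - 1/(3*G)) (Q(G) = (G + 1/(G - 2*(G + G)))*(G + (-3/2 - ¼*4)) = (G + 1/(G - 4*G))*(G + (-3/2 - 1)) = (G + 1/(G - 4*G))*(G - 5/2) = (G + 1/(-3*G))*(-5/2 + G) = (G - 1/(3*G))*(-5/2 + G) = (-5/2 + G)*(G - 1/(3*G)))
(130 + Q(-8))² = (130 + (⅙)*(5 - 8*(-2 - 15*(-8) + 6*(-8)²))/(-8))² = (130 + (⅙)*(-⅛)*(5 - 8*(-2 + 120 + 6*64)))² = (130 + (⅙)*(-⅛)*(5 - 8*(-2 + 120 + 384)))² = (130 + (⅙)*(-⅛)*(5 - 8*502))² = (130 + (⅙)*(-⅛)*(5 - 4016))² = (130 + (⅙)*(-⅛)*(-4011))² = (130 + 1337/16)² = (3417/16)² = 11675889/256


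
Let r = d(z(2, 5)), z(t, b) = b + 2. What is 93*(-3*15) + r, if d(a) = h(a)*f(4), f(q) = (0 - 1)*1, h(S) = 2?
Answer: -4187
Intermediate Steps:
z(t, b) = 2 + b
f(q) = -1 (f(q) = -1*1 = -1)
d(a) = -2 (d(a) = 2*(-1) = -2)
r = -2
93*(-3*15) + r = 93*(-3*15) - 2 = 93*(-45) - 2 = -4185 - 2 = -4187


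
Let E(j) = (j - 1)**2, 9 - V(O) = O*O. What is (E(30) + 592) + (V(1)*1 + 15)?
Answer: 1456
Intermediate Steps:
V(O) = 9 - O**2 (V(O) = 9 - O*O = 9 - O**2)
E(j) = (-1 + j)**2
(E(30) + 592) + (V(1)*1 + 15) = ((-1 + 30)**2 + 592) + ((9 - 1*1**2)*1 + 15) = (29**2 + 592) + ((9 - 1*1)*1 + 15) = (841 + 592) + ((9 - 1)*1 + 15) = 1433 + (8*1 + 15) = 1433 + (8 + 15) = 1433 + 23 = 1456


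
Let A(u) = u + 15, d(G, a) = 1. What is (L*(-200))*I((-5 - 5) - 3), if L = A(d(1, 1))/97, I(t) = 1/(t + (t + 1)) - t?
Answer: -41472/97 ≈ -427.55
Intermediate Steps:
A(u) = 15 + u
I(t) = 1/(1 + 2*t) - t (I(t) = 1/(t + (1 + t)) - t = 1/(1 + 2*t) - t)
L = 16/97 (L = (15 + 1)/97 = 16*(1/97) = 16/97 ≈ 0.16495)
(L*(-200))*I((-5 - 5) - 3) = ((16/97)*(-200))*((1 - ((-5 - 5) - 3) - 2*((-5 - 5) - 3)²)/(1 + 2*((-5 - 5) - 3))) = -3200*(1 - (-10 - 3) - 2*(-10 - 3)²)/(97*(1 + 2*(-10 - 3))) = -3200*(1 - 1*(-13) - 2*(-13)²)/(97*(1 + 2*(-13))) = -3200*(1 + 13 - 2*169)/(97*(1 - 26)) = -3200*(1 + 13 - 338)/(97*(-25)) = -(-128)*(-324)/97 = -3200/97*324/25 = -41472/97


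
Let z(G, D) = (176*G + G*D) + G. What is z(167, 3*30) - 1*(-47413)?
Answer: 92002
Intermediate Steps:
z(G, D) = 177*G + D*G (z(G, D) = (176*G + D*G) + G = 177*G + D*G)
z(167, 3*30) - 1*(-47413) = 167*(177 + 3*30) - 1*(-47413) = 167*(177 + 90) + 47413 = 167*267 + 47413 = 44589 + 47413 = 92002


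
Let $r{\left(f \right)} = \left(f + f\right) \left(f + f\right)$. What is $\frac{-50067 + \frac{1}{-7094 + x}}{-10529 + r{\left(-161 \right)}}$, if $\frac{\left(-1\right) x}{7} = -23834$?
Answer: $- \frac{7997902847}{14880952320} \approx -0.53746$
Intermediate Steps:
$x = 166838$ ($x = \left(-7\right) \left(-23834\right) = 166838$)
$r{\left(f \right)} = 4 f^{2}$ ($r{\left(f \right)} = 2 f 2 f = 4 f^{2}$)
$\frac{-50067 + \frac{1}{-7094 + x}}{-10529 + r{\left(-161 \right)}} = \frac{-50067 + \frac{1}{-7094 + 166838}}{-10529 + 4 \left(-161\right)^{2}} = \frac{-50067 + \frac{1}{159744}}{-10529 + 4 \cdot 25921} = \frac{-50067 + \frac{1}{159744}}{-10529 + 103684} = - \frac{7997902847}{159744 \cdot 93155} = \left(- \frac{7997902847}{159744}\right) \frac{1}{93155} = - \frac{7997902847}{14880952320}$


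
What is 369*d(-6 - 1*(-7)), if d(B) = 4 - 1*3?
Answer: 369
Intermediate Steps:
d(B) = 1 (d(B) = 4 - 3 = 1)
369*d(-6 - 1*(-7)) = 369*1 = 369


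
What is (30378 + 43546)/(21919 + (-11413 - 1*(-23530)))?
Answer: 18481/8509 ≈ 2.1719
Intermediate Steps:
(30378 + 43546)/(21919 + (-11413 - 1*(-23530))) = 73924/(21919 + (-11413 + 23530)) = 73924/(21919 + 12117) = 73924/34036 = 73924*(1/34036) = 18481/8509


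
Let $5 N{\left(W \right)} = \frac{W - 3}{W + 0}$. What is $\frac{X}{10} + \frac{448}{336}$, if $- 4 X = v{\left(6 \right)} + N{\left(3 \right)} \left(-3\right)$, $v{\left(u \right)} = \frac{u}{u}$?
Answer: $\frac{157}{120} \approx 1.3083$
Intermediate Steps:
$v{\left(u \right)} = 1$
$N{\left(W \right)} = \frac{-3 + W}{5 W}$ ($N{\left(W \right)} = \frac{\left(W - 3\right) \frac{1}{W + 0}}{5} = \frac{\left(-3 + W\right) \frac{1}{W}}{5} = \frac{\frac{1}{W} \left(-3 + W\right)}{5} = \frac{-3 + W}{5 W}$)
$X = - \frac{1}{4}$ ($X = - \frac{1 + \frac{-3 + 3}{5 \cdot 3} \left(-3\right)}{4} = - \frac{1 + \frac{1}{5} \cdot \frac{1}{3} \cdot 0 \left(-3\right)}{4} = - \frac{1 + 0 \left(-3\right)}{4} = - \frac{1 + 0}{4} = \left(- \frac{1}{4}\right) 1 = - \frac{1}{4} \approx -0.25$)
$\frac{X}{10} + \frac{448}{336} = - \frac{1}{4 \cdot 10} + \frac{448}{336} = \left(- \frac{1}{4}\right) \frac{1}{10} + 448 \cdot \frac{1}{336} = - \frac{1}{40} + \frac{4}{3} = \frac{157}{120}$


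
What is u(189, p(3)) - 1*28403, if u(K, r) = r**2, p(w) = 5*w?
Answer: -28178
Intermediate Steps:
u(189, p(3)) - 1*28403 = (5*3)**2 - 1*28403 = 15**2 - 28403 = 225 - 28403 = -28178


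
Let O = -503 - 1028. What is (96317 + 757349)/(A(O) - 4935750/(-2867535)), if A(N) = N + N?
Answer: -81597237777/292515214 ≈ -278.95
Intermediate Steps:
O = -1531
A(N) = 2*N
(96317 + 757349)/(A(O) - 4935750/(-2867535)) = (96317 + 757349)/(2*(-1531) - 4935750/(-2867535)) = 853666/(-3062 - 4935750*(-1/2867535)) = 853666/(-3062 + 329050/191169) = 853666/(-585030428/191169) = 853666*(-191169/585030428) = -81597237777/292515214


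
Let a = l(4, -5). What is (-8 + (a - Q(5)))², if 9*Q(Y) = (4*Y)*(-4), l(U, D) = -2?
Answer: 100/81 ≈ 1.2346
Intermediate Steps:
Q(Y) = -16*Y/9 (Q(Y) = ((4*Y)*(-4))/9 = (-16*Y)/9 = -16*Y/9)
a = -2
(-8 + (a - Q(5)))² = (-8 + (-2 - (-16)*5/9))² = (-8 + (-2 - 1*(-80/9)))² = (-8 + (-2 + 80/9))² = (-8 + 62/9)² = (-10/9)² = 100/81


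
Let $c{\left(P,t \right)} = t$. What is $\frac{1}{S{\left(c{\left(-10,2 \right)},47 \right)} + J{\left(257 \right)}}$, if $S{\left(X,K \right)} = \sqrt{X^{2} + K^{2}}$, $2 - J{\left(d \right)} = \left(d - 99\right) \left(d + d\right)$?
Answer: $- \frac{81210}{6595061887} - \frac{\sqrt{2213}}{6595061887} \approx -1.2321 \cdot 10^{-5}$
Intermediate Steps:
$J{\left(d \right)} = 2 - 2 d \left(-99 + d\right)$ ($J{\left(d \right)} = 2 - \left(d - 99\right) \left(d + d\right) = 2 - \left(-99 + d\right) 2 d = 2 - 2 d \left(-99 + d\right)$)
$S{\left(X,K \right)} = \sqrt{K^{2} + X^{2}}$
$\frac{1}{S{\left(c{\left(-10,2 \right)},47 \right)} + J{\left(257 \right)}} = \frac{1}{\sqrt{47^{2} + 2^{2}} + \left(2 - 2 \cdot 257^{2} + 198 \cdot 257\right)} = \frac{1}{\sqrt{2209 + 4} + \left(2 - 132098 + 50886\right)} = \frac{1}{\sqrt{2213} + \left(2 - 132098 + 50886\right)} = \frac{1}{\sqrt{2213} - 81210} = \frac{1}{-81210 + \sqrt{2213}}$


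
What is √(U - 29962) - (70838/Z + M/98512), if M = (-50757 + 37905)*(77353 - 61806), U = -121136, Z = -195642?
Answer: 4887276877663/2409135588 + I*√151098 ≈ 2028.6 + 388.71*I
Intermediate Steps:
M = -199810044 (M = -12852*15547 = -199810044)
√(U - 29962) - (70838/Z + M/98512) = √(-121136 - 29962) - (70838/(-195642) - 199810044/98512) = √(-151098) - (70838*(-1/195642) - 199810044*1/98512) = I*√151098 - (-35419/97821 - 49952511/24628) = I*√151098 - 1*(-4887276877663/2409135588) = I*√151098 + 4887276877663/2409135588 = 4887276877663/2409135588 + I*√151098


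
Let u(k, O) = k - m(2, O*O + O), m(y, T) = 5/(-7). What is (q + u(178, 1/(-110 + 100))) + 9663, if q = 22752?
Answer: 228156/7 ≈ 32594.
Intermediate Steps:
m(y, T) = -5/7 (m(y, T) = 5*(-⅐) = -5/7)
u(k, O) = 5/7 + k (u(k, O) = k - 1*(-5/7) = k + 5/7 = 5/7 + k)
(q + u(178, 1/(-110 + 100))) + 9663 = (22752 + (5/7 + 178)) + 9663 = (22752 + 1251/7) + 9663 = 160515/7 + 9663 = 228156/7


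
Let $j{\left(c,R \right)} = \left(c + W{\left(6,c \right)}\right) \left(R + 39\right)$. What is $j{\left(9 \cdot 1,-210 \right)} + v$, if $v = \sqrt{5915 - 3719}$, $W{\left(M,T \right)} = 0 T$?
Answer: $-1539 + 6 \sqrt{61} \approx -1492.1$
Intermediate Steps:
$W{\left(M,T \right)} = 0$
$j{\left(c,R \right)} = c \left(39 + R\right)$ ($j{\left(c,R \right)} = \left(c + 0\right) \left(R + 39\right) = c \left(39 + R\right)$)
$v = 6 \sqrt{61}$ ($v = \sqrt{2196} = 6 \sqrt{61} \approx 46.862$)
$j{\left(9 \cdot 1,-210 \right)} + v = 9 \cdot 1 \left(39 - 210\right) + 6 \sqrt{61} = 9 \left(-171\right) + 6 \sqrt{61} = -1539 + 6 \sqrt{61}$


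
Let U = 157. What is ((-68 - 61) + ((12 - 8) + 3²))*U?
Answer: -18212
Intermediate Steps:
((-68 - 61) + ((12 - 8) + 3²))*U = ((-68 - 61) + ((12 - 8) + 3²))*157 = (-129 + (4 + 9))*157 = (-129 + 13)*157 = -116*157 = -18212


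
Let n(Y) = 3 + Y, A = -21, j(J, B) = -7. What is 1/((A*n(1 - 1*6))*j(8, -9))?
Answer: -1/294 ≈ -0.0034014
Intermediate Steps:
1/((A*n(1 - 1*6))*j(8, -9)) = 1/(-21*(3 + (1 - 1*6))*(-7)) = 1/(-21*(3 + (1 - 6))*(-7)) = 1/(-21*(3 - 5)*(-7)) = 1/(-21*(-2)*(-7)) = 1/(42*(-7)) = 1/(-294) = -1/294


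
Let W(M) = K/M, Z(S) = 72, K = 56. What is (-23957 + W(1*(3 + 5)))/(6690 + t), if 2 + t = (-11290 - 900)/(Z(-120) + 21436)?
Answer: -257558300/71916657 ≈ -3.5813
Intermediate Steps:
W(M) = 56/M
t = -27603/10754 (t = -2 + (-11290 - 900)/(72 + 21436) = -2 - 12190/21508 = -2 - 12190*1/21508 = -2 - 6095/10754 = -27603/10754 ≈ -2.5668)
(-23957 + W(1*(3 + 5)))/(6690 + t) = (-23957 + 56/((1*(3 + 5))))/(6690 - 27603/10754) = (-23957 + 56/((1*8)))/(71916657/10754) = (-23957 + 56/8)*(10754/71916657) = (-23957 + 56*(⅛))*(10754/71916657) = (-23957 + 7)*(10754/71916657) = -23950*10754/71916657 = -257558300/71916657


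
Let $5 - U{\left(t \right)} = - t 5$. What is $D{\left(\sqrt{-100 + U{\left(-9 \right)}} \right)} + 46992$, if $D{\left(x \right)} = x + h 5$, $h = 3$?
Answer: $47007 + 2 i \sqrt{35} \approx 47007.0 + 11.832 i$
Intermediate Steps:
$U{\left(t \right)} = 5 + 5 t$ ($U{\left(t \right)} = 5 - - t 5 = 5 - - 5 t = 5 + 5 t$)
$D{\left(x \right)} = 15 + x$ ($D{\left(x \right)} = x + 3 \cdot 5 = x + 15 = 15 + x$)
$D{\left(\sqrt{-100 + U{\left(-9 \right)}} \right)} + 46992 = \left(15 + \sqrt{-100 + \left(5 + 5 \left(-9\right)\right)}\right) + 46992 = \left(15 + \sqrt{-100 + \left(5 - 45\right)}\right) + 46992 = \left(15 + \sqrt{-100 - 40}\right) + 46992 = \left(15 + \sqrt{-140}\right) + 46992 = \left(15 + 2 i \sqrt{35}\right) + 46992 = 47007 + 2 i \sqrt{35}$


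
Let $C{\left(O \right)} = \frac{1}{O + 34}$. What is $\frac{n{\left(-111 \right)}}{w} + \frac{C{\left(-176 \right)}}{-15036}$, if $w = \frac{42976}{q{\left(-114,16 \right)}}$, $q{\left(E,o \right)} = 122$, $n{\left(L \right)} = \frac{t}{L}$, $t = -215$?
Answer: $\frac{388949709}{70730566928} \approx 0.005499$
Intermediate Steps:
$C{\left(O \right)} = \frac{1}{34 + O}$
$n{\left(L \right)} = - \frac{215}{L}$
$w = \frac{21488}{61}$ ($w = \frac{42976}{122} = 42976 \cdot \frac{1}{122} = \frac{21488}{61} \approx 352.26$)
$\frac{n{\left(-111 \right)}}{w} + \frac{C{\left(-176 \right)}}{-15036} = \frac{\left(-215\right) \frac{1}{-111}}{\frac{21488}{61}} + \frac{1}{\left(34 - 176\right) \left(-15036\right)} = \left(-215\right) \left(- \frac{1}{111}\right) \frac{61}{21488} + \frac{1}{-142} \left(- \frac{1}{15036}\right) = \frac{215}{111} \cdot \frac{61}{21488} - - \frac{1}{2135112} = \frac{13115}{2385168} + \frac{1}{2135112} = \frac{388949709}{70730566928}$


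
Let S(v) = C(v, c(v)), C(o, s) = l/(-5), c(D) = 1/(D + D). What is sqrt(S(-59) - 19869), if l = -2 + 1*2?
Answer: I*sqrt(19869) ≈ 140.96*I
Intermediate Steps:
c(D) = 1/(2*D)
l = 0 (l = -2 + 2 = 0)
C(o, s) = 0 (C(o, s) = 0/(-5) = 0*(-1/5) = 0)
S(v) = 0
sqrt(S(-59) - 19869) = sqrt(0 - 19869) = sqrt(-19869) = I*sqrt(19869)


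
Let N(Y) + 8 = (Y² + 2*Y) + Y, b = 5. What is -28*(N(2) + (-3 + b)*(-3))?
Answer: 112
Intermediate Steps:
N(Y) = -8 + Y² + 3*Y (N(Y) = -8 + ((Y² + 2*Y) + Y) = -8 + (Y² + 3*Y) = -8 + Y² + 3*Y)
-28*(N(2) + (-3 + b)*(-3)) = -28*((-8 + 2² + 3*2) + (-3 + 5)*(-3)) = -28*((-8 + 4 + 6) + 2*(-3)) = -28*(2 - 6) = -28*(-4) = 112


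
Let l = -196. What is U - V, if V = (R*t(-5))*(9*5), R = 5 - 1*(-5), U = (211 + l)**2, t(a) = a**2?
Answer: -11025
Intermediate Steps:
U = 225 (U = (211 - 196)**2 = 15**2 = 225)
R = 10 (R = 5 + 5 = 10)
V = 11250 (V = (10*(-5)**2)*(9*5) = (10*25)*45 = 250*45 = 11250)
U - V = 225 - 1*11250 = 225 - 11250 = -11025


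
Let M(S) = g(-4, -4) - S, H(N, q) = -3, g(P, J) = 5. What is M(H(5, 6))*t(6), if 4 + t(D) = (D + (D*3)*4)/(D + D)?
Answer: 20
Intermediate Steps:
t(D) = 5/2 (t(D) = -4 + (D + (D*3)*4)/(D + D) = -4 + (D + (3*D)*4)/((2*D)) = -4 + (D + 12*D)*(1/(2*D)) = -4 + (13*D)*(1/(2*D)) = -4 + 13/2 = 5/2)
M(S) = 5 - S
M(H(5, 6))*t(6) = (5 - 1*(-3))*(5/2) = (5 + 3)*(5/2) = 8*(5/2) = 20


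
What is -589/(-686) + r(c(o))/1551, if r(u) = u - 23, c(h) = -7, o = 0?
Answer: 297653/354662 ≈ 0.83926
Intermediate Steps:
r(u) = -23 + u
-589/(-686) + r(c(o))/1551 = -589/(-686) + (-23 - 7)/1551 = -589*(-1/686) - 30*1/1551 = 589/686 - 10/517 = 297653/354662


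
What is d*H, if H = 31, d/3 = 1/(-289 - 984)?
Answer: -93/1273 ≈ -0.073056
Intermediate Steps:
d = -3/1273 (d = 3/(-289 - 984) = 3/(-1273) = 3*(-1/1273) = -3/1273 ≈ -0.0023566)
d*H = -3/1273*31 = -93/1273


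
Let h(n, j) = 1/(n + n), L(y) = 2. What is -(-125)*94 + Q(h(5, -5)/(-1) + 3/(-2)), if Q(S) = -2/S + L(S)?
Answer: 47013/4 ≈ 11753.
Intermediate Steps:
h(n, j) = 1/(2*n)
Q(S) = 2 - 2/S (Q(S) = -2/S + 2 = 2 - 2/S)
-(-125)*94 + Q(h(5, -5)/(-1) + 3/(-2)) = -(-125)*94 + (2 - 2/(((1/2)/5)/(-1) + 3/(-2))) = -125*(-94) + (2 - 2/(((1/2)*(1/5))*(-1) + 3*(-1/2))) = 11750 + (2 - 2/((1/10)*(-1) - 3/2)) = 11750 + (2 - 2/(-1/10 - 3/2)) = 11750 + (2 - 2/(-8/5)) = 11750 + (2 - 2*(-5/8)) = 11750 + (2 + 5/4) = 11750 + 13/4 = 47013/4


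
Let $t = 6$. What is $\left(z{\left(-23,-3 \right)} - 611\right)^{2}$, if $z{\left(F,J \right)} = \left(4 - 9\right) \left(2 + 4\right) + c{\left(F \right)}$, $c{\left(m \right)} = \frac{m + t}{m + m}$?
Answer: $\frac{868421961}{2116} \approx 4.1041 \cdot 10^{5}$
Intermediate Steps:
$c{\left(m \right)} = \frac{6 + m}{2 m}$ ($c{\left(m \right)} = \frac{m + 6}{m + m} = \frac{6 + m}{2 m}$)
$z{\left(F,J \right)} = -30 + \frac{6 + F}{2 F}$ ($z{\left(F,J \right)} = \left(4 - 9\right) \left(2 + 4\right) + \frac{6 + F}{2 F} = \left(-5\right) 6 + \frac{6 + F}{2 F} = -30 + \frac{6 + F}{2 F}$)
$\left(z{\left(-23,-3 \right)} - 611\right)^{2} = \left(\left(- \frac{59}{2} + \frac{3}{-23}\right) - 611\right)^{2} = \left(\left(- \frac{59}{2} + 3 \left(- \frac{1}{23}\right)\right) - 611\right)^{2} = \left(\left(- \frac{59}{2} - \frac{3}{23}\right) - 611\right)^{2} = \left(- \frac{1363}{46} - 611\right)^{2} = \left(- \frac{29469}{46}\right)^{2} = \frac{868421961}{2116}$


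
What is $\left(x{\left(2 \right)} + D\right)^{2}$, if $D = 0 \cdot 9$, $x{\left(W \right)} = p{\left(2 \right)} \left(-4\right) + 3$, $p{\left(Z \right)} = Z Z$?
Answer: $169$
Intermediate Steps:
$p{\left(Z \right)} = Z^{2}$
$x{\left(W \right)} = -13$ ($x{\left(W \right)} = 2^{2} \left(-4\right) + 3 = 4 \left(-4\right) + 3 = -16 + 3 = -13$)
$D = 0$
$\left(x{\left(2 \right)} + D\right)^{2} = \left(-13 + 0\right)^{2} = \left(-13\right)^{2} = 169$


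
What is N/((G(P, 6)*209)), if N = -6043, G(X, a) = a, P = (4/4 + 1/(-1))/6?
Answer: -6043/1254 ≈ -4.8190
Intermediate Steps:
P = 0 (P = (4*(1/4) + 1*(-1))*(1/6) = (1 - 1)*(1/6) = 0*(1/6) = 0)
N/((G(P, 6)*209)) = -6043/(6*209) = -6043/1254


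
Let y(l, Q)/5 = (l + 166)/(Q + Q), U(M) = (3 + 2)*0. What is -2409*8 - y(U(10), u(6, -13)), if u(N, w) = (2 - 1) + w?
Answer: -230849/12 ≈ -19237.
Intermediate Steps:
U(M) = 0 (U(M) = 5*0 = 0)
u(N, w) = 1 + w
y(l, Q) = 5*(166 + l)/(2*Q) (y(l, Q) = 5*((l + 166)/(Q + Q)) = 5*((166 + l)/((2*Q))) = 5*((166 + l)*(1/(2*Q))) = 5*((166 + l)/(2*Q)) = 5*(166 + l)/(2*Q))
-2409*8 - y(U(10), u(6, -13)) = -2409*8 - 5*(166 + 0)/(2*(1 - 13)) = -19272 - 5*166/(2*(-12)) = -19272 - 5*(-1)*166/(2*12) = -19272 - 1*(-415/12) = -19272 + 415/12 = -230849/12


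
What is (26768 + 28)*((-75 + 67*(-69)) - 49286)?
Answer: -1446555264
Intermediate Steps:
(26768 + 28)*((-75 + 67*(-69)) - 49286) = 26796*((-75 - 4623) - 49286) = 26796*(-4698 - 49286) = 26796*(-53984) = -1446555264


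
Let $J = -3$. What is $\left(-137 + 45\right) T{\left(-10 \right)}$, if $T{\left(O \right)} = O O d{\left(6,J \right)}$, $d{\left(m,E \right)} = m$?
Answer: $-55200$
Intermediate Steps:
$T{\left(O \right)} = 6 O^{2}$ ($T{\left(O \right)} = O O 6 = O^{2} \cdot 6 = 6 O^{2}$)
$\left(-137 + 45\right) T{\left(-10 \right)} = \left(-137 + 45\right) 6 \left(-10\right)^{2} = - 92 \cdot 6 \cdot 100 = \left(-92\right) 600 = -55200$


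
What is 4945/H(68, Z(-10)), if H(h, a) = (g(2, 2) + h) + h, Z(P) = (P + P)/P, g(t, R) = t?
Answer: 215/6 ≈ 35.833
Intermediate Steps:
Z(P) = 2 (Z(P) = (2*P)/P = 2)
H(h, a) = 2 + 2*h (H(h, a) = (2 + h) + h = 2 + 2*h)
4945/H(68, Z(-10)) = 4945/(2 + 2*68) = 4945/(2 + 136) = 4945/138 = 4945*(1/138) = 215/6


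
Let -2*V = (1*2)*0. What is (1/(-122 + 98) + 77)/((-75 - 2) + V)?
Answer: -1847/1848 ≈ -0.99946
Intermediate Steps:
V = 0 (V = -1*2*0/2 = -0 = -½*0 = 0)
(1/(-122 + 98) + 77)/((-75 - 2) + V) = (1/(-122 + 98) + 77)/((-75 - 2) + 0) = (1/(-24) + 77)/(-77 + 0) = (-1/24 + 77)/(-77) = (1847/24)*(-1/77) = -1847/1848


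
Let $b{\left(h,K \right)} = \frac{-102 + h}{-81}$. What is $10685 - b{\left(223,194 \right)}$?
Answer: $\frac{865606}{81} \approx 10687.0$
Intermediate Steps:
$b{\left(h,K \right)} = \frac{34}{27} - \frac{h}{81}$ ($b{\left(h,K \right)} = \left(-102 + h\right) \left(- \frac{1}{81}\right) = \frac{34}{27} - \frac{h}{81}$)
$10685 - b{\left(223,194 \right)} = 10685 - \left(\frac{34}{27} - \frac{223}{81}\right) = 10685 - - \frac{121}{81} = 10685 + \frac{121}{81} = \frac{865606}{81}$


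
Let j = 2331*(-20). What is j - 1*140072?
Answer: -186692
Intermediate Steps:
j = -46620
j - 1*140072 = -46620 - 1*140072 = -46620 - 140072 = -186692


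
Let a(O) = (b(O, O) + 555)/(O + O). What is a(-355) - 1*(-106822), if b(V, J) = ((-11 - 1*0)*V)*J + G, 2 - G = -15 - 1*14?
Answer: 77229309/710 ≈ 1.0877e+5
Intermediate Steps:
G = 31 (G = 2 - (-15 - 1*14) = 2 - (-15 - 14) = 2 - 1*(-29) = 2 + 29 = 31)
b(V, J) = 31 - 11*J*V (b(V, J) = ((-11 - 1*0)*V)*J + 31 = ((-11 + 0)*V)*J + 31 = (-11*V)*J + 31 = -11*J*V + 31 = 31 - 11*J*V)
a(O) = (586 - 11*O²)/(2*O) (a(O) = ((31 - 11*O*O) + 555)/(O + O) = ((31 - 11*O²) + 555)/((2*O)) = (586 - 11*O²)*(1/(2*O)) = (586 - 11*O²)/(2*O))
a(-355) - 1*(-106822) = (293/(-355) - 11/2*(-355)) - 1*(-106822) = (293*(-1/355) + 3905/2) + 106822 = (-293/355 + 3905/2) + 106822 = 1385689/710 + 106822 = 77229309/710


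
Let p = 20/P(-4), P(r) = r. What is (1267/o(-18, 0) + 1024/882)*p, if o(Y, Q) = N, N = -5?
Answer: 556187/441 ≈ 1261.2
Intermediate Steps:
o(Y, Q) = -5
p = -5 (p = 20/(-4) = 20*(-¼) = -5)
(1267/o(-18, 0) + 1024/882)*p = (1267/(-5) + 1024/882)*(-5) = (1267*(-⅕) + 1024*(1/882))*(-5) = (-1267/5 + 512/441)*(-5) = -556187/2205*(-5) = 556187/441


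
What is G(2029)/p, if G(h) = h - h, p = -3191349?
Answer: 0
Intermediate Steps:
G(h) = 0
G(2029)/p = 0/(-3191349) = 0*(-1/3191349) = 0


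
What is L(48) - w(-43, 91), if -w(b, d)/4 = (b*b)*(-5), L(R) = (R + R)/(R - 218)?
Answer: -3143348/85 ≈ -36981.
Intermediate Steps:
L(R) = 2*R/(-218 + R) (L(R) = (2*R)/(-218 + R) = 2*R/(-218 + R))
w(b, d) = 20*b² (w(b, d) = -4*b*b*(-5) = -4*b²*(-5) = -(-20)*b² = 20*b²)
L(48) - w(-43, 91) = 2*48/(-218 + 48) - 20*(-43)² = 2*48/(-170) - 20*1849 = 2*48*(-1/170) - 1*36980 = -48/85 - 36980 = -3143348/85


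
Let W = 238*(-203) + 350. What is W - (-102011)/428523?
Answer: -20553575161/428523 ≈ -47964.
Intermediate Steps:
W = -47964 (W = -48314 + 350 = -47964)
W - (-102011)/428523 = -47964 - (-102011)/428523 = -47964 - 1*(-102011/428523) = -47964 + 102011/428523 = -20553575161/428523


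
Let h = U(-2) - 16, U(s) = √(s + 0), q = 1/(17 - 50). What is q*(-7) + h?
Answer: -521/33 + I*√2 ≈ -15.788 + 1.4142*I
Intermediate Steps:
q = -1/33 (q = 1/(-33) = -1/33 ≈ -0.030303)
U(s) = √s
h = -16 + I*√2 (h = √(-2) - 16 = I*√2 - 16 = -16 + I*√2 ≈ -16.0 + 1.4142*I)
q*(-7) + h = -1/33*(-7) + (-16 + I*√2) = 7/33 + (-16 + I*√2) = -521/33 + I*√2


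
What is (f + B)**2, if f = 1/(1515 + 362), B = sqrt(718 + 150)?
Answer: 3058075973/3523129 + 4*sqrt(217)/1877 ≈ 868.03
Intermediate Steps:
B = 2*sqrt(217) (B = sqrt(868) = 2*sqrt(217) ≈ 29.462)
f = 1/1877 ≈ 0.00053276
(f + B)**2 = (1/1877 + 2*sqrt(217))**2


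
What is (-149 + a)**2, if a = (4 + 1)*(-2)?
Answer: 25281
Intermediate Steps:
a = -10 (a = 5*(-2) = -10)
(-149 + a)**2 = (-149 - 10)**2 = (-159)**2 = 25281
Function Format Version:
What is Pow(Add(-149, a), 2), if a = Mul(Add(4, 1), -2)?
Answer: 25281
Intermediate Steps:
a = -10 (a = Mul(5, -2) = -10)
Pow(Add(-149, a), 2) = Pow(Add(-149, -10), 2) = Pow(-159, 2) = 25281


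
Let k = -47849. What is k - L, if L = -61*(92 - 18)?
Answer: -43335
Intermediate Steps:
L = -4514 (L = -61*74 = -4514)
k - L = -47849 - 1*(-4514) = -47849 + 4514 = -43335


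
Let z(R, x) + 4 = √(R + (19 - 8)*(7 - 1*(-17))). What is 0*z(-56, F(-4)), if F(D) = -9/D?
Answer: 0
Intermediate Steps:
z(R, x) = -4 + √(264 + R) (z(R, x) = -4 + √(R + (19 - 8)*(7 - 1*(-17))) = -4 + √(R + 11*(7 + 17)) = -4 + √(R + 11*24) = -4 + √(R + 264) = -4 + √(264 + R))
0*z(-56, F(-4)) = 0*(-4 + √(264 - 56)) = 0*(-4 + √208) = 0*(-4 + 4*√13) = 0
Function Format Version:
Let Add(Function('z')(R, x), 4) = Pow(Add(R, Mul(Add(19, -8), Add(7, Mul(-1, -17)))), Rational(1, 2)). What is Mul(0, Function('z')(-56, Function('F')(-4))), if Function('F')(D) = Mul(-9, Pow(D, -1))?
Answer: 0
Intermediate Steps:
Function('z')(R, x) = Add(-4, Pow(Add(264, R), Rational(1, 2))) (Function('z')(R, x) = Add(-4, Pow(Add(R, Mul(Add(19, -8), Add(7, Mul(-1, -17)))), Rational(1, 2))) = Add(-4, Pow(Add(R, Mul(11, Add(7, 17))), Rational(1, 2))) = Add(-4, Pow(Add(R, Mul(11, 24)), Rational(1, 2))) = Add(-4, Pow(Add(R, 264), Rational(1, 2))) = Add(-4, Pow(Add(264, R), Rational(1, 2))))
Mul(0, Function('z')(-56, Function('F')(-4))) = Mul(0, Add(-4, Pow(Add(264, -56), Rational(1, 2)))) = Mul(0, Add(-4, Pow(208, Rational(1, 2)))) = Mul(0, Add(-4, Mul(4, Pow(13, Rational(1, 2))))) = 0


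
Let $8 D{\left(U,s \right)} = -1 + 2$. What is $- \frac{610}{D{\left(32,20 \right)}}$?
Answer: $-4880$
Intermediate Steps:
$D{\left(U,s \right)} = \frac{1}{8}$ ($D{\left(U,s \right)} = \frac{-1 + 2}{8} = \frac{1}{8} \cdot 1 = \frac{1}{8}$)
$- \frac{610}{D{\left(32,20 \right)}} = - 610 \frac{1}{\frac{1}{8}} = \left(-610\right) 8 = -4880$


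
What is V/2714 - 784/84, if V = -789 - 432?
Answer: -79655/8142 ≈ -9.7832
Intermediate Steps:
V = -1221
V/2714 - 784/84 = -1221/2714 - 784/84 = -1221*1/2714 - 784*1/84 = -1221/2714 - 28/3 = -79655/8142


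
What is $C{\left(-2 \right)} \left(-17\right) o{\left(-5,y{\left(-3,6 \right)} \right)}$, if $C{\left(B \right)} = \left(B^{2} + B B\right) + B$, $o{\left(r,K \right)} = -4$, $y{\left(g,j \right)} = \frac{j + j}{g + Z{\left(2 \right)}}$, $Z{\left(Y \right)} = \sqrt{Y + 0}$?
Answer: $408$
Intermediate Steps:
$Z{\left(Y \right)} = \sqrt{Y}$
$y{\left(g,j \right)} = \frac{2 j}{g + \sqrt{2}}$ ($y{\left(g,j \right)} = \frac{j + j}{g + \sqrt{2}} = \frac{2 j}{g + \sqrt{2}}$)
$C{\left(B \right)} = B + 2 B^{2}$ ($C{\left(B \right)} = \left(B^{2} + B^{2}\right) + B = 2 B^{2} + B = B + 2 B^{2}$)
$C{\left(-2 \right)} \left(-17\right) o{\left(-5,y{\left(-3,6 \right)} \right)} = - 2 \left(1 + 2 \left(-2\right)\right) \left(-17\right) \left(-4\right) = - 2 \left(1 - 4\right) \left(-17\right) \left(-4\right) = \left(-2\right) \left(-3\right) \left(-17\right) \left(-4\right) = 6 \left(-17\right) \left(-4\right) = \left(-102\right) \left(-4\right) = 408$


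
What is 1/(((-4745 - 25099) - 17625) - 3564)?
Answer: -1/51033 ≈ -1.9595e-5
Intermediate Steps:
1/(((-4745 - 25099) - 17625) - 3564) = 1/((-29844 - 17625) - 3564) = 1/(-47469 - 3564) = 1/(-51033) = -1/51033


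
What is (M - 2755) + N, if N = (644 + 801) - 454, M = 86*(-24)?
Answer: -3828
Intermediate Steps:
M = -2064
N = 991 (N = 1445 - 454 = 991)
(M - 2755) + N = (-2064 - 2755) + 991 = -4819 + 991 = -3828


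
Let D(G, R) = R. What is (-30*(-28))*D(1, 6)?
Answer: 5040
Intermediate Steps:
(-30*(-28))*D(1, 6) = -30*(-28)*6 = 840*6 = 5040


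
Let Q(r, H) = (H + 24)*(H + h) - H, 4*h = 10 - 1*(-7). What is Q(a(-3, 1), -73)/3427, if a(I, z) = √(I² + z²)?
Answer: 13767/13708 ≈ 1.0043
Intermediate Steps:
h = 17/4 (h = (10 - 1*(-7))/4 = (10 + 7)/4 = (¼)*17 = 17/4 ≈ 4.2500)
Q(r, H) = -H + (24 + H)*(17/4 + H) (Q(r, H) = (H + 24)*(H + 17/4) - H = (24 + H)*(17/4 + H) - H = -H + (24 + H)*(17/4 + H))
Q(a(-3, 1), -73)/3427 = (102 + (-73)² + (109/4)*(-73))/3427 = (102 + 5329 - 7957/4)*(1/3427) = (13767/4)*(1/3427) = 13767/13708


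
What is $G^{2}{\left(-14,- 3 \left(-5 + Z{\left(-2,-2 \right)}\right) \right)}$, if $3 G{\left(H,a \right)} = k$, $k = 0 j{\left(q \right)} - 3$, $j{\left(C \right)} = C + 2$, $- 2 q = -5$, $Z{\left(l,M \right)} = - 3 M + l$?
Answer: $1$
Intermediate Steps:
$Z{\left(l,M \right)} = l - 3 M$
$q = \frac{5}{2}$ ($q = \left(- \frac{1}{2}\right) \left(-5\right) = \frac{5}{2} \approx 2.5$)
$j{\left(C \right)} = 2 + C$
$k = -3$ ($k = 0 \left(2 + \frac{5}{2}\right) - 3 = 0 \cdot \frac{9}{2} - 3 = 0 - 3 = -3$)
$G{\left(H,a \right)} = -1$ ($G{\left(H,a \right)} = \frac{1}{3} \left(-3\right) = -1$)
$G^{2}{\left(-14,- 3 \left(-5 + Z{\left(-2,-2 \right)}\right) \right)} = \left(-1\right)^{2} = 1$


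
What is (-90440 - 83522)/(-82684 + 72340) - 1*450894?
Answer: -2331936787/5172 ≈ -4.5088e+5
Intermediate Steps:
(-90440 - 83522)/(-82684 + 72340) - 1*450894 = -173962/(-10344) - 450894 = -173962*(-1/10344) - 450894 = 86981/5172 - 450894 = -2331936787/5172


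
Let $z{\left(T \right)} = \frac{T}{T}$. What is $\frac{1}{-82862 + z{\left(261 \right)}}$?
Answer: $- \frac{1}{82861} \approx -1.2068 \cdot 10^{-5}$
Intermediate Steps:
$z{\left(T \right)} = 1$
$\frac{1}{-82862 + z{\left(261 \right)}} = \frac{1}{-82862 + 1} = \frac{1}{-82861} = - \frac{1}{82861}$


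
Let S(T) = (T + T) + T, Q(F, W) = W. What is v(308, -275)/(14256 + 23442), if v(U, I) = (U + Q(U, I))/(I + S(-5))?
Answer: -11/3644140 ≈ -3.0185e-6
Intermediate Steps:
S(T) = 3*T (S(T) = 2*T + T = 3*T)
v(U, I) = (I + U)/(-15 + I) (v(U, I) = (U + I)/(I + 3*(-5)) = (I + U)/(I - 15) = (I + U)/(-15 + I))
v(308, -275)/(14256 + 23442) = ((-275 + 308)/(-15 - 275))/(14256 + 23442) = (33/(-290))/37698 = -1/290*33*(1/37698) = -33/290*1/37698 = -11/3644140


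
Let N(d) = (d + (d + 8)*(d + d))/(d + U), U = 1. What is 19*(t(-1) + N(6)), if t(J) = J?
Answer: 3173/7 ≈ 453.29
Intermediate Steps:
N(d) = (d + 2*d*(8 + d))/(1 + d) (N(d) = (d + (d + 8)*(d + d))/(d + 1) = (d + (8 + d)*(2*d))/(1 + d) = (d + 2*d*(8 + d))/(1 + d))
19*(t(-1) + N(6)) = 19*(-1 + 6*(17 + 2*6)/(1 + 6)) = 19*(-1 + 6*(17 + 12)/7) = 19*(-1 + 6*(1/7)*29) = 19*(-1 + 174/7) = 19*(167/7) = 3173/7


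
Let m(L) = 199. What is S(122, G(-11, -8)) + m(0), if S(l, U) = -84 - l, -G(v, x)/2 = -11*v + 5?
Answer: -7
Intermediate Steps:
G(v, x) = -10 + 22*v (G(v, x) = -2*(-11*v + 5) = -2*(5 - 11*v) = -10 + 22*v)
S(122, G(-11, -8)) + m(0) = (-84 - 1*122) + 199 = (-84 - 122) + 199 = -206 + 199 = -7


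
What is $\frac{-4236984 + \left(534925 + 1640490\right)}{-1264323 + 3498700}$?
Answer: $- \frac{2061569}{2234377} \approx -0.92266$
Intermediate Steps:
$\frac{-4236984 + \left(534925 + 1640490\right)}{-1264323 + 3498700} = \frac{-4236984 + 2175415}{2234377} = \left(-2061569\right) \frac{1}{2234377} = - \frac{2061569}{2234377}$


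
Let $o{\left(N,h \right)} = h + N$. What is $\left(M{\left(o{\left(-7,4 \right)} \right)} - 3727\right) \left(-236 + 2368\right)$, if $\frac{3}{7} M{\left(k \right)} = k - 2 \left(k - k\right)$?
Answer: $-7960888$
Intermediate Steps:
$o{\left(N,h \right)} = N + h$
$M{\left(k \right)} = \frac{7 k}{3}$ ($M{\left(k \right)} = \frac{7 \left(k - 2 \left(k - k\right)\right)}{3} = \frac{7 \left(k - 0\right)}{3} = \frac{7 \left(k + 0\right)}{3} = \frac{7 k}{3}$)
$\left(M{\left(o{\left(-7,4 \right)} \right)} - 3727\right) \left(-236 + 2368\right) = \left(\frac{7 \left(-7 + 4\right)}{3} - 3727\right) \left(-236 + 2368\right) = \left(\frac{7}{3} \left(-3\right) - 3727\right) 2132 = \left(-7 - 3727\right) 2132 = \left(-3734\right) 2132 = -7960888$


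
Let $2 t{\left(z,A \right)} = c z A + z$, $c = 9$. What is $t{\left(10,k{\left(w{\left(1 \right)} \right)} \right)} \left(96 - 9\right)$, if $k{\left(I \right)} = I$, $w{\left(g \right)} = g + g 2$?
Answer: $12180$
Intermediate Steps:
$w{\left(g \right)} = 3 g$ ($w{\left(g \right)} = g + 2 g = 3 g$)
$t{\left(z,A \right)} = \frac{z}{2} + \frac{9 A z}{2}$ ($t{\left(z,A \right)} = \frac{9 z A + z}{2} = \frac{9 A z + z}{2} = \frac{z + 9 A z}{2} = \frac{z}{2} + \frac{9 A z}{2}$)
$t{\left(10,k{\left(w{\left(1 \right)} \right)} \right)} \left(96 - 9\right) = \frac{1}{2} \cdot 10 \left(1 + 9 \cdot 3 \cdot 1\right) \left(96 - 9\right) = \frac{1}{2} \cdot 10 \left(1 + 9 \cdot 3\right) 87 = \frac{1}{2} \cdot 10 \left(1 + 27\right) 87 = \frac{1}{2} \cdot 10 \cdot 28 \cdot 87 = 140 \cdot 87 = 12180$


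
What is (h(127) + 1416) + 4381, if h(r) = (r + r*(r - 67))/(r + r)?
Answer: 11655/2 ≈ 5827.5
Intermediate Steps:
h(r) = (r + r*(-67 + r))/(2*r) (h(r) = (r + r*(-67 + r))/((2*r)) = (r + r*(-67 + r))*(1/(2*r)) = (r + r*(-67 + r))/(2*r))
(h(127) + 1416) + 4381 = ((-33 + (½)*127) + 1416) + 4381 = ((-33 + 127/2) + 1416) + 4381 = (61/2 + 1416) + 4381 = 2893/2 + 4381 = 11655/2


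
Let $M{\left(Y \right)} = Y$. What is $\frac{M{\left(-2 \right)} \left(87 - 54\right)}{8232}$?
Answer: $- \frac{11}{1372} \approx -0.0080175$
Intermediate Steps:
$\frac{M{\left(-2 \right)} \left(87 - 54\right)}{8232} = \frac{\left(-2\right) \left(87 - 54\right)}{8232} = - 2 \left(87 - 54\right) \frac{1}{8232} = \left(-2\right) 33 \cdot \frac{1}{8232} = \left(-66\right) \frac{1}{8232} = - \frac{11}{1372}$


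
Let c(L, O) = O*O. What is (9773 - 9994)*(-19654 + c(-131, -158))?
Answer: -1173510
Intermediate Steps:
c(L, O) = O²
(9773 - 9994)*(-19654 + c(-131, -158)) = (9773 - 9994)*(-19654 + (-158)²) = -221*(-19654 + 24964) = -221*5310 = -1173510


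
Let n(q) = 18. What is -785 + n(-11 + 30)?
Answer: -767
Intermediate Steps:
-785 + n(-11 + 30) = -785 + 18 = -767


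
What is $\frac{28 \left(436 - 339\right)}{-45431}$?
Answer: $- \frac{2716}{45431} \approx -0.059783$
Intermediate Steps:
$\frac{28 \left(436 - 339\right)}{-45431} = 28 \cdot 97 \left(- \frac{1}{45431}\right) = 2716 \left(- \frac{1}{45431}\right) = - \frac{2716}{45431}$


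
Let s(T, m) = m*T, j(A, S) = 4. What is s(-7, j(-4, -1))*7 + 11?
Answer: -185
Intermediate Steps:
s(T, m) = T*m
s(-7, j(-4, -1))*7 + 11 = -7*4*7 + 11 = -28*7 + 11 = -196 + 11 = -185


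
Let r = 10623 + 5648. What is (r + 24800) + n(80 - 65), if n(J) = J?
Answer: 41086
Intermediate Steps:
r = 16271
(r + 24800) + n(80 - 65) = (16271 + 24800) + (80 - 65) = 41071 + 15 = 41086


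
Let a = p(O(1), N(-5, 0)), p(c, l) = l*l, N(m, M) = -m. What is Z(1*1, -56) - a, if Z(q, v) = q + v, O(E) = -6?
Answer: -80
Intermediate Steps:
p(c, l) = l**2
a = 25 (a = (-1*(-5))**2 = 5**2 = 25)
Z(1*1, -56) - a = (1*1 - 56) - 1*25 = (1 - 56) - 25 = -55 - 25 = -80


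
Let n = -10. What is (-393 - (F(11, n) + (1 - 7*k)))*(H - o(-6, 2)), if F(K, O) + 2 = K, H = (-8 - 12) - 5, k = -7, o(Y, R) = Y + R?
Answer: 9492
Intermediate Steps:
o(Y, R) = R + Y
H = -25 (H = -20 - 5 = -25)
F(K, O) = -2 + K
(-393 - (F(11, n) + (1 - 7*k)))*(H - o(-6, 2)) = (-393 - ((-2 + 11) + (1 - 7*(-7))))*(-25 - (2 - 6)) = (-393 - (9 + (1 + 49)))*(-25 - 1*(-4)) = (-393 - (9 + 50))*(-25 + 4) = (-393 - 1*59)*(-21) = (-393 - 59)*(-21) = -452*(-21) = 9492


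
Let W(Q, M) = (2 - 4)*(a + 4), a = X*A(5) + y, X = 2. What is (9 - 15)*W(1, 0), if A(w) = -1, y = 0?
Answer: 24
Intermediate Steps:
a = -2 (a = 2*(-1) + 0 = -2 + 0 = -2)
W(Q, M) = -4 (W(Q, M) = (2 - 4)*(-2 + 4) = -2*2 = -4)
(9 - 15)*W(1, 0) = (9 - 15)*(-4) = -6*(-4) = 24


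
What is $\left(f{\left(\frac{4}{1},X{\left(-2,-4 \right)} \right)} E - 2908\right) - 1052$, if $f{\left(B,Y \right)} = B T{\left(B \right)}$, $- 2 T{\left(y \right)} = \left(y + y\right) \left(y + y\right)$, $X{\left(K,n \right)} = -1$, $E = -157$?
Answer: $16136$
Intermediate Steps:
$T{\left(y \right)} = - 2 y^{2}$ ($T{\left(y \right)} = - \frac{\left(y + y\right) \left(y + y\right)}{2} = - \frac{2 y 2 y}{2} = - \frac{4 y^{2}}{2} = - 2 y^{2}$)
$f{\left(B,Y \right)} = - 2 B^{3}$ ($f{\left(B,Y \right)} = B \left(- 2 B^{2}\right) = - 2 B^{3}$)
$\left(f{\left(\frac{4}{1},X{\left(-2,-4 \right)} \right)} E - 2908\right) - 1052 = \left(- 2 \left(\frac{4}{1}\right)^{3} \left(-157\right) - 2908\right) - 1052 = \left(- 2 \left(4 \cdot 1\right)^{3} \left(-157\right) - 2908\right) - 1052 = \left(- 2 \cdot 4^{3} \left(-157\right) - 2908\right) - 1052 = \left(\left(-2\right) 64 \left(-157\right) - 2908\right) - 1052 = \left(\left(-128\right) \left(-157\right) - 2908\right) - 1052 = \left(20096 - 2908\right) - 1052 = 17188 - 1052 = 16136$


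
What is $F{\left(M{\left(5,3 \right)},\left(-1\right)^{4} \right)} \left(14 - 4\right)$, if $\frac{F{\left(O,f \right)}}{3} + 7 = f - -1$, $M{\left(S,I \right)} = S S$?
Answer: $-150$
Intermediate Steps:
$M{\left(S,I \right)} = S^{2}$
$F{\left(O,f \right)} = -18 + 3 f$ ($F{\left(O,f \right)} = -21 + 3 \left(f - -1\right) = -21 + 3 \left(f + 1\right) = -21 + 3 \left(1 + f\right) = -21 + \left(3 + 3 f\right) = -18 + 3 f$)
$F{\left(M{\left(5,3 \right)},\left(-1\right)^{4} \right)} \left(14 - 4\right) = \left(-18 + 3 \left(-1\right)^{4}\right) \left(14 - 4\right) = \left(-18 + 3 \cdot 1\right) 10 = \left(-18 + 3\right) 10 = \left(-15\right) 10 = -150$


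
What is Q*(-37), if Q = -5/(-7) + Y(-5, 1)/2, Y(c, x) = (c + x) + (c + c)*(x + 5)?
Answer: 8103/7 ≈ 1157.6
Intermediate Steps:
Y(c, x) = c + x + 2*c*(5 + x) (Y(c, x) = (c + x) + (2*c)*(5 + x) = (c + x) + 2*c*(5 + x) = c + x + 2*c*(5 + x))
Q = -219/7 (Q = -5/(-7) + (1 + 11*(-5) + 2*(-5)*1)/2 = -5*(-⅐) + (1 - 55 - 10)*(½) = 5/7 - 64*½ = 5/7 - 32 = -219/7 ≈ -31.286)
Q*(-37) = -219/7*(-37) = 8103/7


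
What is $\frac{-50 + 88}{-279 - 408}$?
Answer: $- \frac{38}{687} \approx -0.055313$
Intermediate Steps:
$\frac{-50 + 88}{-279 - 408} = \frac{38}{-687} = 38 \left(- \frac{1}{687}\right) = - \frac{38}{687}$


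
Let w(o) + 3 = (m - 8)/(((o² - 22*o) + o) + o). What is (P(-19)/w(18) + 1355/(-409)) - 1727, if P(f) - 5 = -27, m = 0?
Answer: -17611468/10225 ≈ -1722.4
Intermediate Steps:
P(f) = -22 (P(f) = 5 - 27 = -22)
w(o) = -3 - 8/(o² - 20*o) (w(o) = -3 + (0 - 8)/(((o² - 22*o) + o) + o) = -3 - 8/((o² - 21*o) + o) = -3 - 8/(o² - 20*o))
(P(-19)/w(18) + 1355/(-409)) - 1727 = (-22*18*(-20 + 18)/(-8 - 3*18² + 60*18) + 1355/(-409)) - 1727 = (-22*(-36/(-8 - 3*324 + 1080)) + 1355*(-1/409)) - 1727 = (-22*(-36/(-8 - 972 + 1080)) - 1355/409) - 1727 = (-22/((1/18)*(-½)*100) - 1355/409) - 1727 = (-22/(-25/9) - 1355/409) - 1727 = (-22*(-9/25) - 1355/409) - 1727 = (198/25 - 1355/409) - 1727 = 47107/10225 - 1727 = -17611468/10225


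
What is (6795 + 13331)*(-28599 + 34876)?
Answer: 126330902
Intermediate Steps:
(6795 + 13331)*(-28599 + 34876) = 20126*6277 = 126330902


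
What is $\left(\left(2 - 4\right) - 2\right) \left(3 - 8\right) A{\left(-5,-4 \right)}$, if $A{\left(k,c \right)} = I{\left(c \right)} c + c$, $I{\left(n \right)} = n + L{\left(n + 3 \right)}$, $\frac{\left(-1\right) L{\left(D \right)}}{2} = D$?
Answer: $80$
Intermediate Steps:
$L{\left(D \right)} = - 2 D$
$I{\left(n \right)} = -6 - n$ ($I{\left(n \right)} = n - 2 \left(n + 3\right) = n - 2 \left(3 + n\right) = n - \left(6 + 2 n\right) = -6 - n$)
$A{\left(k,c \right)} = c + c \left(-6 - c\right)$ ($A{\left(k,c \right)} = \left(-6 - c\right) c + c = c \left(-6 - c\right) + c = c + c \left(-6 - c\right)$)
$\left(\left(2 - 4\right) - 2\right) \left(3 - 8\right) A{\left(-5,-4 \right)} = \left(\left(2 - 4\right) - 2\right) \left(3 - 8\right) \left(- 4 \left(-5 - -4\right)\right) = \left(\left(2 - 4\right) - 2\right) \left(3 - 8\right) \left(- 4 \left(-5 + 4\right)\right) = \left(-2 - 2\right) \left(-5\right) \left(\left(-4\right) \left(-1\right)\right) = \left(-4\right) \left(-5\right) 4 = 20 \cdot 4 = 80$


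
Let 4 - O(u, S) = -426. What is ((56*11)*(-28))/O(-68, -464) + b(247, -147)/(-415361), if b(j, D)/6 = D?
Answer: -3581883634/89302615 ≈ -40.109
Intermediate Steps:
O(u, S) = 430 (O(u, S) = 4 - 1*(-426) = 4 + 426 = 430)
b(j, D) = 6*D
((56*11)*(-28))/O(-68, -464) + b(247, -147)/(-415361) = ((56*11)*(-28))/430 + (6*(-147))/(-415361) = (616*(-28))*(1/430) - 882*(-1/415361) = -17248*1/430 + 882/415361 = -8624/215 + 882/415361 = -3581883634/89302615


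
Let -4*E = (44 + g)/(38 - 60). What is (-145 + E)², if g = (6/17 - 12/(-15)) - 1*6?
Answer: 18267955281/874225 ≈ 20896.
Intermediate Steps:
g = -412/85 (g = (6*(1/17) - 12*(-1/15)) - 6 = (6/17 + ⅘) - 6 = 98/85 - 6 = -412/85 ≈ -4.8471)
E = 416/935 (E = -(44 - 412/85)/(4*(38 - 60)) = -832/(85*(-22)) = -832*(-1)/(85*22) = -¼*(-1664/935) = 416/935 ≈ 0.44492)
(-145 + E)² = (-145 + 416/935)² = (-135159/935)² = 18267955281/874225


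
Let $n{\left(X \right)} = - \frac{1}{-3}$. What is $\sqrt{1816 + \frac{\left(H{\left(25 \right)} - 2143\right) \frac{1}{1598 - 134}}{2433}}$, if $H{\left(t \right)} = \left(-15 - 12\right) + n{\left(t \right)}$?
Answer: $\frac{\sqrt{5759994629427342}}{1780956} \approx 42.615$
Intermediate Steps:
$n{\left(X \right)} = \frac{1}{3}$ ($n{\left(X \right)} = \left(-1\right) \left(- \frac{1}{3}\right) = \frac{1}{3}$)
$H{\left(t \right)} = - \frac{80}{3}$ ($H{\left(t \right)} = \left(-15 - 12\right) + \frac{1}{3} = -27 + \frac{1}{3} = - \frac{80}{3}$)
$\sqrt{1816 + \frac{\left(H{\left(25 \right)} - 2143\right) \frac{1}{1598 - 134}}{2433}} = \sqrt{1816 + \frac{\left(- \frac{80}{3} - 2143\right) \frac{1}{1598 - 134}}{2433}} = \sqrt{1816 + - \frac{6509}{3 \cdot 1464} \cdot \frac{1}{2433}} = \sqrt{1816 + \left(- \frac{6509}{3}\right) \frac{1}{1464} \cdot \frac{1}{2433}} = \sqrt{1816 - \frac{6509}{10685736}} = \sqrt{\frac{19405290067}{10685736}} = \frac{\sqrt{5759994629427342}}{1780956}$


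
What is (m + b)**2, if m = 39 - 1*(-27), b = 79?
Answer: 21025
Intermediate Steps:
m = 66 (m = 39 + 27 = 66)
(m + b)**2 = (66 + 79)**2 = 145**2 = 21025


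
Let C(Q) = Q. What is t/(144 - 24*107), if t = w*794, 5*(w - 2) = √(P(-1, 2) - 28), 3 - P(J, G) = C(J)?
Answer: -397/606 - 397*I*√6/3030 ≈ -0.65512 - 0.32094*I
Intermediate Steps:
P(J, G) = 3 - J
w = 2 + 2*I*√6/5 (w = 2 + √((3 - 1*(-1)) - 28)/5 = 2 + √((3 + 1) - 28)/5 = 2 + √(4 - 28)/5 = 2 + √(-24)/5 = 2 + (2*I*√6)/5 = 2 + 2*I*√6/5 ≈ 2.0 + 0.9798*I)
t = 1588 + 1588*I*√6/5 (t = (2 + 2*I*√6/5)*794 = 1588 + 1588*I*√6/5 ≈ 1588.0 + 777.96*I)
t/(144 - 24*107) = (1588 + 1588*I*√6/5)/(144 - 24*107) = (1588 + 1588*I*√6/5)/(144 - 2568) = (1588 + 1588*I*√6/5)/(-2424) = (1588 + 1588*I*√6/5)*(-1/2424) = -397/606 - 397*I*√6/3030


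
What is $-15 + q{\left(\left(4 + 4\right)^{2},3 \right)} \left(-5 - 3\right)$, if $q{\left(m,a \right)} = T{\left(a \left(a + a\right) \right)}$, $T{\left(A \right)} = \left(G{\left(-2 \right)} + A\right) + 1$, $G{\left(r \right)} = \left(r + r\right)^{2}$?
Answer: $-295$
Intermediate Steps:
$G{\left(r \right)} = 4 r^{2}$ ($G{\left(r \right)} = \left(2 r\right)^{2} = 4 r^{2}$)
$T{\left(A \right)} = 17 + A$ ($T{\left(A \right)} = \left(4 \left(-2\right)^{2} + A\right) + 1 = \left(4 \cdot 4 + A\right) + 1 = \left(16 + A\right) + 1 = 17 + A$)
$q{\left(m,a \right)} = 17 + 2 a^{2}$ ($q{\left(m,a \right)} = 17 + a \left(a + a\right) = 17 + a 2 a = 17 + 2 a^{2}$)
$-15 + q{\left(\left(4 + 4\right)^{2},3 \right)} \left(-5 - 3\right) = -15 + \left(17 + 2 \cdot 3^{2}\right) \left(-5 - 3\right) = -15 + \left(17 + 2 \cdot 9\right) \left(-5 - 3\right) = -15 + \left(17 + 18\right) \left(-8\right) = -15 + 35 \left(-8\right) = -15 - 280 = -295$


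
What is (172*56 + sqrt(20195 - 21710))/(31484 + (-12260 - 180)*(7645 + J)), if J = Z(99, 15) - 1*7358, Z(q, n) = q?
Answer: -2408/1192589 - I*sqrt(1515)/4770356 ≈ -0.0020191 - 8.1593e-6*I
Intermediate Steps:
J = -7259 (J = 99 - 1*7358 = 99 - 7358 = -7259)
(172*56 + sqrt(20195 - 21710))/(31484 + (-12260 - 180)*(7645 + J)) = (172*56 + sqrt(20195 - 21710))/(31484 + (-12260 - 180)*(7645 - 7259)) = (9632 + sqrt(-1515))/(31484 - 12440*386) = (9632 + I*sqrt(1515))/(31484 - 4801840) = (9632 + I*sqrt(1515))/(-4770356) = (9632 + I*sqrt(1515))*(-1/4770356) = -2408/1192589 - I*sqrt(1515)/4770356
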